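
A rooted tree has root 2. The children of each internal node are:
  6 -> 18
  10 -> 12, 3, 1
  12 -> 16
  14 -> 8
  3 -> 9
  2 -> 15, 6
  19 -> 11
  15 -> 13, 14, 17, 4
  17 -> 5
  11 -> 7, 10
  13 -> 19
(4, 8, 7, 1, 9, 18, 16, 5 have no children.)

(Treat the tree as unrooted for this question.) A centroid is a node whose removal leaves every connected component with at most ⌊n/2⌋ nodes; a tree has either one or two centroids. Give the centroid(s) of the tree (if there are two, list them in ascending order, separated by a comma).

13

If 13 is removed the pieces have sizes 9, 9, all ≤ ⌊19/2⌋ = 9.
No neighbour of 13 does as well, so 13 is the unique centroid.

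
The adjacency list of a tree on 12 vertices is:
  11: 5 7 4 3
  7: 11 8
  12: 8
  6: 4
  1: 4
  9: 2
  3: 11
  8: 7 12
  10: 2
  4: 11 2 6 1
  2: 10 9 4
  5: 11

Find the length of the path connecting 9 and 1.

Walking from 9: 9–2–4–1. Length 3.

3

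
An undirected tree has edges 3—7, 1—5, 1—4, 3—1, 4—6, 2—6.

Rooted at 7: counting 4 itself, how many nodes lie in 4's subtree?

3

Descendants of 4 (including itself): 4, 6, 2. That's 3.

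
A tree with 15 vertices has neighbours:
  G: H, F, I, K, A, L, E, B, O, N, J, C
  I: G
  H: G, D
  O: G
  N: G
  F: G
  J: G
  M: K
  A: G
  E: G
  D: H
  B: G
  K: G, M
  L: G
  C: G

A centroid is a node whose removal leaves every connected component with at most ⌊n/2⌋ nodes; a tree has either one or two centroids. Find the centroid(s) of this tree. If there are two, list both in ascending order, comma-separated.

G

Removing G splits the tree into components of sizes 2, 2, 1, 1, 1, 1, 1, 1, 1, 1, 1, 1; the largest is 2 ≤ ⌊15/2⌋ = 7.
Every other node leaves some component of size > 7, so the centroid is unique.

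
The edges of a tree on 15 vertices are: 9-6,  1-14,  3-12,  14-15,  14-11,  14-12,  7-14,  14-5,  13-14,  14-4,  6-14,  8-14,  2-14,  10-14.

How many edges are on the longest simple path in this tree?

4

A longest path is 9-6-14-12-3, with 4 edges.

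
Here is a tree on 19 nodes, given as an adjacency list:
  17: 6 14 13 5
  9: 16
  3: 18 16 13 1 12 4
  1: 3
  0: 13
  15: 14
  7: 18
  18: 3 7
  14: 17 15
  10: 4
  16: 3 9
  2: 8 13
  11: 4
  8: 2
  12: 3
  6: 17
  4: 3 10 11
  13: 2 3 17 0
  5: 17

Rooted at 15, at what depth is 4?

Path from 15 to 4: 15 → 14 → 17 → 13 → 3 → 4, which has 5 edges.

5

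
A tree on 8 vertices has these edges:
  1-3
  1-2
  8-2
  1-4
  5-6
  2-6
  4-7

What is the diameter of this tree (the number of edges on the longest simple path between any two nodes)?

BFS from 5 reaches 7 last, at distance 5; BFS from 7 confirms no node is farther.
Path: 5 - 6 - 2 - 1 - 4 - 7.

5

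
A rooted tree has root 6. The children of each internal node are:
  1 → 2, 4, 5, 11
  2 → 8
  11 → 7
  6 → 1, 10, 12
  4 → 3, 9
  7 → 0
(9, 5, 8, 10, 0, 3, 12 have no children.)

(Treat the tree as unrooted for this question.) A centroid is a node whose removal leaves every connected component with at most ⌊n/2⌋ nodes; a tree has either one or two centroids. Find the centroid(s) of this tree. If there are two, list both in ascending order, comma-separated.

1

Removing 1 splits the tree into components of sizes 3, 3, 3, 2, 1; the largest is 3 ≤ ⌊13/2⌋ = 6.
No neighbour of 1 does as well, so 1 is the unique centroid.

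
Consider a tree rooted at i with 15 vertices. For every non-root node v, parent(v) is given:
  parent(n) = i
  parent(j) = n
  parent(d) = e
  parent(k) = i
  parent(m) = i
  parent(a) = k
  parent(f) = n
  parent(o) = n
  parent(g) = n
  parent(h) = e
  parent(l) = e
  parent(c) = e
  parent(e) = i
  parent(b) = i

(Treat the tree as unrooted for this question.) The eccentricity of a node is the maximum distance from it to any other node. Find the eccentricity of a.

4

A farthest node from a is h (d, c, o, g, f, l, j also at distance 4).
The path a-k-i-e-h has 4 edges.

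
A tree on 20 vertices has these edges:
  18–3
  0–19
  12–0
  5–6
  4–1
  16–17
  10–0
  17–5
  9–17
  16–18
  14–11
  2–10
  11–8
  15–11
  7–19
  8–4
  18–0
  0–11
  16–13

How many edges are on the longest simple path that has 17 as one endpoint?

A farthest node from 17 is 1.
The path 17-16-18-0-11-8-4-1 has 7 edges.

7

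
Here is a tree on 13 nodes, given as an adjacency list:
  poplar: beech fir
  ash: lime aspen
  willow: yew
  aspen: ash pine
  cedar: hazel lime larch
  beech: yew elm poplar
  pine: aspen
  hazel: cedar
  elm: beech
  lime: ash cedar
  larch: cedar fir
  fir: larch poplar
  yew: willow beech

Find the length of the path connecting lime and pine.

3

The path is lime – ash – aspen – pine, which has 3 edges.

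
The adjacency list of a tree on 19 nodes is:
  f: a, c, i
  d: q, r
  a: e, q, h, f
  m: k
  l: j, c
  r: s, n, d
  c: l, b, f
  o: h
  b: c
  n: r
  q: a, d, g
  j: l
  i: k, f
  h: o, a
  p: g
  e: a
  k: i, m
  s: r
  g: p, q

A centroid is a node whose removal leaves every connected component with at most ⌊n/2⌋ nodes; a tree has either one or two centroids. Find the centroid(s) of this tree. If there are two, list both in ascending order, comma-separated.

If a is removed the pieces have sizes 8, 7, 2, 1, all ≤ ⌊19/2⌋ = 9.
Every other node leaves some component of size > 9, so the centroid is unique.

a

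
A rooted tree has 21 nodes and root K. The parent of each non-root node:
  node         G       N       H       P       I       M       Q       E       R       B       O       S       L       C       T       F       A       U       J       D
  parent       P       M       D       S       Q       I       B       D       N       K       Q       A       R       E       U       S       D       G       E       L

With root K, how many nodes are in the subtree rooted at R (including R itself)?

Descendants of R (including itself): R, L, D, A, H, E, S, J, C, P, F, G, U, T. That's 14.

14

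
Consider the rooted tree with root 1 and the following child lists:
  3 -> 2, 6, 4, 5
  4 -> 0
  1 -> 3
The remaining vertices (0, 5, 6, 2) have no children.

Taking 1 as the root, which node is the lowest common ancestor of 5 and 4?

3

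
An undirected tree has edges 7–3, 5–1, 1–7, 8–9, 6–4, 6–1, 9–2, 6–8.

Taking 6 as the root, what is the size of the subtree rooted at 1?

Descendants of 1 (including itself): 1, 7, 5, 3. That's 4.

4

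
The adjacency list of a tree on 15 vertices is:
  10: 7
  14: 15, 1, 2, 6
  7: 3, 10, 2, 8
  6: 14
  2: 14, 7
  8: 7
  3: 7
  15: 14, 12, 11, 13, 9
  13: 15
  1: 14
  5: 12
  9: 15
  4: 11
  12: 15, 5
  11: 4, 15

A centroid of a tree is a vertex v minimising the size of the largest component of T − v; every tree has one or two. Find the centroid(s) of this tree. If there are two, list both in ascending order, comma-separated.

14

Delete 14: the remaining components have sizes 7, 5, 1, 1. Max 7 ≤ 7, so 14 is a centroid.
Every other node leaves some component of size > 7, so the centroid is unique.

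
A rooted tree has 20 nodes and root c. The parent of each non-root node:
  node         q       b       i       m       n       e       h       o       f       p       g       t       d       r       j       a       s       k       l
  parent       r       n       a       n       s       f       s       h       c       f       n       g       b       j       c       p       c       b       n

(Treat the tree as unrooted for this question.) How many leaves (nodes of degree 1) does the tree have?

9

The leaves are d, e, i, k, l, m, o, q, t.
That is 9 leaves.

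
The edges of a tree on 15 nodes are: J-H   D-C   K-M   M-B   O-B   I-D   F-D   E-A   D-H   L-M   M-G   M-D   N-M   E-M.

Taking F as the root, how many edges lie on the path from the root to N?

Path from F to N: F–D–M–N, which has 3 edges.

3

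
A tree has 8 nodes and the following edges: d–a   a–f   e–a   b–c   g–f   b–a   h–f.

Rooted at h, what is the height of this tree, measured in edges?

4

A deepest node is c, reached by h – f – a – b – c.
That path has 4 edges, so the height is 4.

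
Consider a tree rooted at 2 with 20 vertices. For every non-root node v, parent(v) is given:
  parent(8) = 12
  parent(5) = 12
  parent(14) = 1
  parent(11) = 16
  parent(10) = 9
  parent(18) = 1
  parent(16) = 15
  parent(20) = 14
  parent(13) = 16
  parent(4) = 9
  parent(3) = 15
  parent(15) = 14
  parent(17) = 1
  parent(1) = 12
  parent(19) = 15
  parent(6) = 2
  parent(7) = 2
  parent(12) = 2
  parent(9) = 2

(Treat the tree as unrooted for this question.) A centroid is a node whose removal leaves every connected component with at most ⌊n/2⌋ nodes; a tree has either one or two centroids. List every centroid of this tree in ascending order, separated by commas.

1

Delete 1: the remaining components have sizes 9, 8, 1, 1. Max 9 ≤ 10, so 1 is a centroid.
Every other node leaves some component of size > 10, so the centroid is unique.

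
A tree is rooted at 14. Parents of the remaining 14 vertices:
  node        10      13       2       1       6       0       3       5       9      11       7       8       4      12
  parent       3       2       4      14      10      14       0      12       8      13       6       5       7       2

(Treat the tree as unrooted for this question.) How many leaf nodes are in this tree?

3

Exactly 3 nodes have a single neighbour: 1, 9, 11.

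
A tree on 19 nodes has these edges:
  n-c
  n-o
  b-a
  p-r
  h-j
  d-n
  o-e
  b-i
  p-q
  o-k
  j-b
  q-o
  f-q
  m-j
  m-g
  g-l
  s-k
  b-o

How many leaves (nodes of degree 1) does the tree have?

10

Exactly 10 nodes have a single neighbour: a, c, d, e, f, h, i, l, r, s.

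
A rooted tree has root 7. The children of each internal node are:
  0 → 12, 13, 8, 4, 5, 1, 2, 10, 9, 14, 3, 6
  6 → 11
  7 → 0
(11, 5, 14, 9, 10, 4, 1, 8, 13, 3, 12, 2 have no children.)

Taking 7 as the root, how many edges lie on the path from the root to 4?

7–0–4 — 2 edges.

2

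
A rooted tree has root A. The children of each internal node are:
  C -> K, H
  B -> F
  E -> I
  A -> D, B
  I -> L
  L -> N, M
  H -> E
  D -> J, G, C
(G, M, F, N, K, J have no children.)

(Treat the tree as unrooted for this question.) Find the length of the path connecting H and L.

Walking from H: H–E–I–L. Length 3.

3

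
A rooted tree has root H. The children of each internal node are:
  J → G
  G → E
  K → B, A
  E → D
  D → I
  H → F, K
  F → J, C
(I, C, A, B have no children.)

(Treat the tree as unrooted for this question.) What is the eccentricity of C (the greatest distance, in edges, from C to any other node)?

6

Distances from C peak at 6, attained at I.
C–F–J–G–E–D–I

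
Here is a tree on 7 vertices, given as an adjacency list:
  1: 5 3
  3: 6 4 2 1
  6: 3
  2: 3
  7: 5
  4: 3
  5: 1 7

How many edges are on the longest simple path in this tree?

4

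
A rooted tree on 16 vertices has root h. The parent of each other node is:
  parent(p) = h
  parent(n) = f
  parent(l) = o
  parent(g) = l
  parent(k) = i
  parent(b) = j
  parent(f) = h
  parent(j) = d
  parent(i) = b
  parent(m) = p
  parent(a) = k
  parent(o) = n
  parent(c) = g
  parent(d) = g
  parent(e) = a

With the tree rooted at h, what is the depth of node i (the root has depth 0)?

Path from h to i: h → f → n → o → l → g → d → j → b → i, which has 9 edges.

9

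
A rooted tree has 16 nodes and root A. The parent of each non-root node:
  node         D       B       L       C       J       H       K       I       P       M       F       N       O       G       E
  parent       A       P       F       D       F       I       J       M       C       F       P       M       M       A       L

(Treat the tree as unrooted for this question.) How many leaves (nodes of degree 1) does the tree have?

7

Degree-1 nodes: B, E, G, H, K, N, O — 7 of them.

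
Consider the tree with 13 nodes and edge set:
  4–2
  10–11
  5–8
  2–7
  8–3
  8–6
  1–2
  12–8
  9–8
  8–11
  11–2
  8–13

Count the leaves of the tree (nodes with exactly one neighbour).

10

Exactly 10 nodes have a single neighbour: 1, 3, 4, 5, 6, 7, 9, 10, 12, 13.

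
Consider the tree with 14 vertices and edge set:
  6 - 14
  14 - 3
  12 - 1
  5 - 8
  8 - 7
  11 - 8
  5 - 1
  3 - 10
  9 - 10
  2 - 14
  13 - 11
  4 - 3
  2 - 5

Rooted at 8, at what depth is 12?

Path from 8 to 12: 8 → 5 → 1 → 12, which has 3 edges.

3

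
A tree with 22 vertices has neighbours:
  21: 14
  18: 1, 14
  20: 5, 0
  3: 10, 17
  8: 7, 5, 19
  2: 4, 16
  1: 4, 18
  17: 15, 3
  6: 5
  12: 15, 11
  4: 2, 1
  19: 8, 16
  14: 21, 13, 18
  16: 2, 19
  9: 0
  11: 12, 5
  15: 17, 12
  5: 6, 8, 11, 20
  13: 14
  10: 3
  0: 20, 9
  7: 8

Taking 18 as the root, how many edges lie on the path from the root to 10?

13

Path from 18 to 10: 18–1–4–2–16–19–8–5–11–12–15–17–3–10, which has 13 edges.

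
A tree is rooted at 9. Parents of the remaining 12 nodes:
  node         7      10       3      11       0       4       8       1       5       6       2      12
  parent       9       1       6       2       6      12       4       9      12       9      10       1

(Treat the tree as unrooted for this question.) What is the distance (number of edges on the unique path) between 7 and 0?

3

Walking from 7: 7 - 9 - 6 - 0. Length 3.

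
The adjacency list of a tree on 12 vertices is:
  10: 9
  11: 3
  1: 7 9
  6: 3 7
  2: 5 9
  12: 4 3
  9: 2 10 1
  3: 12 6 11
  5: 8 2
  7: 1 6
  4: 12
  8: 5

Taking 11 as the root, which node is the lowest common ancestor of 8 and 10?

Ancestors of 8 (toward the root): 8, 5, 2, 9, 1, 7, 6, 3, 11.
Ancestors of 10: 10, 9, 1, 7, 6, 3, 11.
The deepest node appearing in both lists is 9.

9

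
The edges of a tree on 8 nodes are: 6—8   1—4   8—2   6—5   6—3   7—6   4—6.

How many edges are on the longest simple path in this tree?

4

BFS from 2 reaches 1 last, at distance 4; BFS from 1 confirms no node is farther.
Path: 2-8-6-4-1.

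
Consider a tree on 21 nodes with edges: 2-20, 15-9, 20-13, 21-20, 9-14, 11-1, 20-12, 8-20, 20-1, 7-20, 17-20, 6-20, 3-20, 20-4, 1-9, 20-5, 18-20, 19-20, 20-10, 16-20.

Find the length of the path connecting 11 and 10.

3

The path is 11 – 1 – 20 – 10, which has 3 edges.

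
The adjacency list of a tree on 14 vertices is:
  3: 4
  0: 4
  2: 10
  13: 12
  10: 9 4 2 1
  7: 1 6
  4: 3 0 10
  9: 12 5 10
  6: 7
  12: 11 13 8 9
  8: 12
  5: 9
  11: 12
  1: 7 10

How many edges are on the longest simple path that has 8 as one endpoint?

A farthest node from 8 is 6.
The path 8–12–9–10–1–7–6 has 6 edges.

6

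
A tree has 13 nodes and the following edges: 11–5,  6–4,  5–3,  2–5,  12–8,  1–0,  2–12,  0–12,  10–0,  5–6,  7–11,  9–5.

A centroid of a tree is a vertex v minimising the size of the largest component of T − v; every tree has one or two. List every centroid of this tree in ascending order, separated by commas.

5

If 5 is removed the pieces have sizes 6, 2, 2, 1, 1, all ≤ ⌊13/2⌋ = 6.
No neighbour of 5 does as well, so 5 is the unique centroid.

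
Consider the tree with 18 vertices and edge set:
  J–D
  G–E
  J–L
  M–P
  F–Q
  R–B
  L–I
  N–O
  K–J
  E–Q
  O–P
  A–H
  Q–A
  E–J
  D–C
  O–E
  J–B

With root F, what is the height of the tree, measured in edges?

5

M sits deepest: F-Q-E-O-P-M — 5 edges from the root.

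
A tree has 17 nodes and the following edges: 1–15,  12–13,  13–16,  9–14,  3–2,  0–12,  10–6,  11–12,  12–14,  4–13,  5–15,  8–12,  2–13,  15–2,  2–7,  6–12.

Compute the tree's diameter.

A longest path is 9 – 14 – 12 – 13 – 2 – 15 – 5, with 6 edges.

6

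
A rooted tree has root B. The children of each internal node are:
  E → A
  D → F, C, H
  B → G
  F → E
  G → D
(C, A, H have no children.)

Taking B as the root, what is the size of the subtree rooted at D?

Descendants of D (including itself): D, F, H, C, E, A. That's 6.

6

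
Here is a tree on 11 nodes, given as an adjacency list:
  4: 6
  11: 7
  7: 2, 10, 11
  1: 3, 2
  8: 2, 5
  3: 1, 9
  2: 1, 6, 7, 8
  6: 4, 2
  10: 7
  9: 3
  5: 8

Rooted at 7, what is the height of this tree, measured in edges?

4

A deepest node is 9, reached by 7 – 2 – 1 – 3 – 9.
That path has 4 edges, so the height is 4.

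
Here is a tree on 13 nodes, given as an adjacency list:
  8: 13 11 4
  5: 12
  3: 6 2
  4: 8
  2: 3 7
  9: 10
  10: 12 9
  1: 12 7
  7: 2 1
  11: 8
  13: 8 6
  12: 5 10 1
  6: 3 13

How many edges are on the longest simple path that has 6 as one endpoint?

7

The node farthest from 6 is 9, via 6–3–2–7–1–12–10–9 — 7 edges.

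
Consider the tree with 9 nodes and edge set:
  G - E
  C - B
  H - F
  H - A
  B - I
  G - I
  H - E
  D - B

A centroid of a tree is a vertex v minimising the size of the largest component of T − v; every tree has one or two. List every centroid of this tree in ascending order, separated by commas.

G

Delete G: the remaining components have sizes 4, 4. Max 4 ≤ 4, so G is a centroid.
Every other node leaves some component of size > 4, so the centroid is unique.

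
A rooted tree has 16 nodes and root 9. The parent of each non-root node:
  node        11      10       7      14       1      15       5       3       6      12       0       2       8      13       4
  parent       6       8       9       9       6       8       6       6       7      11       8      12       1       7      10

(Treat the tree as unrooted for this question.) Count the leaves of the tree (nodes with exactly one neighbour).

The leaves are 0, 2, 3, 4, 5, 13, 14, 15.
That is 8 leaves.

8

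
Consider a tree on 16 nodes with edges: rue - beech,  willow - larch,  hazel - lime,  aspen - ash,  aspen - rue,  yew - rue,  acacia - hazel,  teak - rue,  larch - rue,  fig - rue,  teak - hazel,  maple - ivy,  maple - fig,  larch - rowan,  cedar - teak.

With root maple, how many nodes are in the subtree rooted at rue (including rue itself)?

13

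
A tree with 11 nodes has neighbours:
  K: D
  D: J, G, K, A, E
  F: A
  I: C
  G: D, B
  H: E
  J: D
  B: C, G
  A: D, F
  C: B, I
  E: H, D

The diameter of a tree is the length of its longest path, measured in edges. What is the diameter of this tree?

6

BFS from H reaches I last, at distance 6; BFS from I confirms no node is farther.
Path: H – E – D – G – B – C – I.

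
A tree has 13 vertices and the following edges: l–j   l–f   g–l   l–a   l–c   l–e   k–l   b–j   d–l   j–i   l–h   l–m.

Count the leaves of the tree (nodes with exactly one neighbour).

11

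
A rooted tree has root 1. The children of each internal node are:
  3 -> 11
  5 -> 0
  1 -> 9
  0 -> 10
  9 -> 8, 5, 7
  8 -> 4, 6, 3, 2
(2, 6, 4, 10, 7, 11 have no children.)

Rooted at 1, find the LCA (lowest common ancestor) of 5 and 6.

9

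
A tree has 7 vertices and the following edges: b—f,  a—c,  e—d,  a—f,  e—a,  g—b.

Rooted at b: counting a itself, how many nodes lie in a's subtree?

4

Descendants of a (including itself): a, c, e, d. That's 4.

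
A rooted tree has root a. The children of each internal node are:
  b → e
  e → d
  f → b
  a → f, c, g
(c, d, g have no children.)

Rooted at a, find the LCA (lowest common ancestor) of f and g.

a

f's ancestor chain is f, a and g's is g, a; they first meet at a.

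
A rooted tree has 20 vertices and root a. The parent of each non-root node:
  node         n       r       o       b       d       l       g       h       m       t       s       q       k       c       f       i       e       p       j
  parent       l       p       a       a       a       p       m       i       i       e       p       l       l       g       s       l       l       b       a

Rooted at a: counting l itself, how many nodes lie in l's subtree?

Descendants of l (including itself): l, i, q, k, e, n, m, h, t, g, c. That's 11.

11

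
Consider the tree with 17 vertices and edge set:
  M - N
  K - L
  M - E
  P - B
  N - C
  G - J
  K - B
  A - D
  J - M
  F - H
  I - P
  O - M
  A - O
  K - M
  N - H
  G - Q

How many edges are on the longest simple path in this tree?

7

Starting from I, a farthest node is Q at distance 7.
One longest path: I–P–B–K–M–J–G–Q.
So the diameter is 7.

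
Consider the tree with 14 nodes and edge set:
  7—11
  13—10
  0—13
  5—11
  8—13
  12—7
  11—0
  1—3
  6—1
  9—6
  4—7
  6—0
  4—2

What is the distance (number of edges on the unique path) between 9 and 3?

The path is 9–6–1–3, which has 3 edges.

3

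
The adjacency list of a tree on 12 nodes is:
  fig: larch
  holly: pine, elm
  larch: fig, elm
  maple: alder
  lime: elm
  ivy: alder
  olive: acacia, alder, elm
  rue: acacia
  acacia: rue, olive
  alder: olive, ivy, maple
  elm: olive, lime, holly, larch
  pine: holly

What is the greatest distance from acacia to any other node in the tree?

4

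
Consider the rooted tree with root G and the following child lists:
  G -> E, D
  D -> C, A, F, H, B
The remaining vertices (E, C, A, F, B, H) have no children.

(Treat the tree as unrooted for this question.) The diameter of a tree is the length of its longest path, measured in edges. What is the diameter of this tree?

3

BFS from E reaches F last, at distance 3; BFS from F confirms no node is farther.
Path: E – G – D – F.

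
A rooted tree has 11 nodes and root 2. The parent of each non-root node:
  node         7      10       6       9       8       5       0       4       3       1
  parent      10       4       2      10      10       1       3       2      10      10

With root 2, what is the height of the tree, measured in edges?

0 sits deepest: 2 → 4 → 10 → 3 → 0 — 4 edges from the root.

4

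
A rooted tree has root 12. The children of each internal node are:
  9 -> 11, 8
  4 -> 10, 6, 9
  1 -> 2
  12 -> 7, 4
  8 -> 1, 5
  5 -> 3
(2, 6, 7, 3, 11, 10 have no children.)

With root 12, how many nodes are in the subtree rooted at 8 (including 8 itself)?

The subtree rooted at 8 contains: 8, 1, 5, 2, 3 — 5 nodes.

5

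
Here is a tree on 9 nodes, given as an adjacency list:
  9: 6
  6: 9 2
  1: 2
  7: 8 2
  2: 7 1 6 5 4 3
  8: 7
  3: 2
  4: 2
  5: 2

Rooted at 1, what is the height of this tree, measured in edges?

3

The longest root-to-leaf path is 1 – 2 – 6 – 9 (3 edges).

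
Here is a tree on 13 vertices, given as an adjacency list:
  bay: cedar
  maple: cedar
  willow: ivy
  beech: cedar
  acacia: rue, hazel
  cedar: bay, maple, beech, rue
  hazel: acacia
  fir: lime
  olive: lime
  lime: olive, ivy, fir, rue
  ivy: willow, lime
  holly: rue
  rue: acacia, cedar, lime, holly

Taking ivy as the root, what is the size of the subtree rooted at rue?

8

The subtree rooted at rue contains: rue, acacia, cedar, holly, hazel, maple, bay, beech — 8 nodes.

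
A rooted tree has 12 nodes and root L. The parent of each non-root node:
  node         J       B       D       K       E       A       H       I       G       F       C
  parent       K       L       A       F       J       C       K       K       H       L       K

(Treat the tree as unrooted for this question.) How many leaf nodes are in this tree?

5

Degree-1 nodes: B, D, E, G, I — 5 of them.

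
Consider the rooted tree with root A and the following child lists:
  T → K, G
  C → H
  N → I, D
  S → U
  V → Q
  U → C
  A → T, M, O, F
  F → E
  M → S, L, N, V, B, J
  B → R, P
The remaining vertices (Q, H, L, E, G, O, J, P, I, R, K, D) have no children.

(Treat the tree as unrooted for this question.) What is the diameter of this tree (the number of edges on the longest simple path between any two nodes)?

7

BFS from H reaches G last, at distance 7; BFS from G confirms no node is farther.
Path: H – C – U – S – M – A – T – G.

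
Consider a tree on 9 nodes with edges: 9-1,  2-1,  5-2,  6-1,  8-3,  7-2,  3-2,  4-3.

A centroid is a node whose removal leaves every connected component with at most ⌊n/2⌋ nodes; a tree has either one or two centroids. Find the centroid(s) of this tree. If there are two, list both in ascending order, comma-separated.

2

Delete 2: the remaining components have sizes 3, 3, 1, 1. Max 3 ≤ 4, so 2 is a centroid.
No neighbour of 2 does as well, so 2 is the unique centroid.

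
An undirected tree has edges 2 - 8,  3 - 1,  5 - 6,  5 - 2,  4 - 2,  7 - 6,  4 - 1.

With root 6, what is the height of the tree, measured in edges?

5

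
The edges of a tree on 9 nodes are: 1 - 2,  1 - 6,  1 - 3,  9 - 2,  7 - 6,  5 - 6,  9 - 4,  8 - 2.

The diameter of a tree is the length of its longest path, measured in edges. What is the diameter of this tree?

BFS from 4 reaches 5 last, at distance 5; BFS from 5 confirms no node is farther.
Path: 4–9–2–1–6–5.

5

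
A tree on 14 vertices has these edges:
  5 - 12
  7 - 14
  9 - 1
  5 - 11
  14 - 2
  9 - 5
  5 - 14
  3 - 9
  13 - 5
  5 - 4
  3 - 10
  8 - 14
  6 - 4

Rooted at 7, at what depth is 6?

4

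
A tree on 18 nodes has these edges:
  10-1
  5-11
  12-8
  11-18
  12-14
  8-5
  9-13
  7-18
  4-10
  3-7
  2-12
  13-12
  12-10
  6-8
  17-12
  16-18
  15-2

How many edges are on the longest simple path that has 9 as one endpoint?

8

The node farthest from 9 is 3, via 9–13–12–8–5–11–18–7–3 — 8 edges.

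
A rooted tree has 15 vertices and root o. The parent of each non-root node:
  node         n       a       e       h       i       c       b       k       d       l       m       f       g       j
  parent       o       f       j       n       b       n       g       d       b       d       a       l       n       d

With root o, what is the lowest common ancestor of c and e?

n

c's ancestor chain is c, n, o and e's is e, j, d, b, g, n, o; they first meet at n.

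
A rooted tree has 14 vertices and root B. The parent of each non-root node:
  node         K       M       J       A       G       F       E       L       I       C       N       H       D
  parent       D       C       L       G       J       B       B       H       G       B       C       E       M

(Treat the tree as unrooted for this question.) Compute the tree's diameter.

10

BFS from I reaches K last, at distance 10; BFS from K confirms no node is farther.
Path: I - G - J - L - H - E - B - C - M - D - K.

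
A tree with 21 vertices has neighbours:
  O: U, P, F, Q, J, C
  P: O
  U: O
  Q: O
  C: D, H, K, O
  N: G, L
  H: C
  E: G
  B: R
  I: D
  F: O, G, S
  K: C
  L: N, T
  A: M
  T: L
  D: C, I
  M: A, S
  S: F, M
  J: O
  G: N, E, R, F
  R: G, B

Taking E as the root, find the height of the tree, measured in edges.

6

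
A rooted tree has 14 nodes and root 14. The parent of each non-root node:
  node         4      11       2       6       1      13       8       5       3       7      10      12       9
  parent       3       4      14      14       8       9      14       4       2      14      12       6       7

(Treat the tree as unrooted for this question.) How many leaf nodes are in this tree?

5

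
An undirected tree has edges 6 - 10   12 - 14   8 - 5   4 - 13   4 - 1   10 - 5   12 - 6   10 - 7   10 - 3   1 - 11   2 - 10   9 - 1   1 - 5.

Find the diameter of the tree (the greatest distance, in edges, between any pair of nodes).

BFS from 13 reaches 14 last, at distance 7; BFS from 14 confirms no node is farther.
Path: 13 - 4 - 1 - 5 - 10 - 6 - 12 - 14.

7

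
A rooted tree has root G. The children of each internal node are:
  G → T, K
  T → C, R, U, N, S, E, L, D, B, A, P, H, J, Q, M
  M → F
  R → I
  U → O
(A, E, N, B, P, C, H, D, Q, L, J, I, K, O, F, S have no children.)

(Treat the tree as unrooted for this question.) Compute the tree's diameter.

4

BFS from K reaches F last, at distance 4; BFS from F confirms no node is farther.
Path: K-G-T-M-F.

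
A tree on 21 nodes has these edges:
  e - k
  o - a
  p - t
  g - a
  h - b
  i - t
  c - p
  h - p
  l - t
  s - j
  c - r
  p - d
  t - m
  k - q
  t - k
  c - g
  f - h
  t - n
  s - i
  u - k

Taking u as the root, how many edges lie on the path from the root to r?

5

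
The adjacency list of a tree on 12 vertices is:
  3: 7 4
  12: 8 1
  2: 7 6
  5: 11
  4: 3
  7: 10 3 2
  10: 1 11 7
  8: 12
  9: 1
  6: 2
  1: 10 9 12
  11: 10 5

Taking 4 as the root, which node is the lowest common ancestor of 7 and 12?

7's ancestor chain is 7, 3, 4 and 12's is 12, 1, 10, 7, 3, 4; they first meet at 7.

7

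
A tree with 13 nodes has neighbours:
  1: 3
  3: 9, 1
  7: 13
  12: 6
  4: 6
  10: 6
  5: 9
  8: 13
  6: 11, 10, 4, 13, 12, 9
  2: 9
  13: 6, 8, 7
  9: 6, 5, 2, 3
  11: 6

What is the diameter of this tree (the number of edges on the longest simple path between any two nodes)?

5

A longest path is 1 - 3 - 9 - 6 - 13 - 7, with 5 edges.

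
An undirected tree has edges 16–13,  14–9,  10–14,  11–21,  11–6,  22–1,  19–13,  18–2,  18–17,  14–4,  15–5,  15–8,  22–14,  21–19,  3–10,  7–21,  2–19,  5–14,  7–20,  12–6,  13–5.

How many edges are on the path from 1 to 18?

Walking from 1: 1 – 22 – 14 – 5 – 13 – 19 – 2 – 18. Length 7.

7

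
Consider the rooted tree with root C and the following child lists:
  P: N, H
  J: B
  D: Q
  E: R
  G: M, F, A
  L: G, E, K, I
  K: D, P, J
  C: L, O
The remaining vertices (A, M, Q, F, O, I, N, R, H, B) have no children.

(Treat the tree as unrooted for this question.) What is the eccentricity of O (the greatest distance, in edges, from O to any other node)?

5

Distances from O peak at 5, attained at H (B, N, Q also at distance 5).
O – C – L – K – P – H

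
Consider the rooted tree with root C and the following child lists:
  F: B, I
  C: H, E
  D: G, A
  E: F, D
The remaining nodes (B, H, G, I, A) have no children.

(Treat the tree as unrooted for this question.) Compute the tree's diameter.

4

Starting from B, a farthest node is H at distance 4.
One longest path: B – F – E – C – H.
So the diameter is 4.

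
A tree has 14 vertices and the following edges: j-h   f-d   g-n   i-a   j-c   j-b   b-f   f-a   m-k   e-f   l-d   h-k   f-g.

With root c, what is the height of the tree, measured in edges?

5

A deepest node is i, reached by c → j → b → f → a → i.
That path has 5 edges, so the height is 5.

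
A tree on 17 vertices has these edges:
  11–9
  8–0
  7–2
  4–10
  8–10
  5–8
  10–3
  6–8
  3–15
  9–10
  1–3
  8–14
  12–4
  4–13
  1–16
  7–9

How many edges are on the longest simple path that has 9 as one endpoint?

4

A farthest node from 9 is 16.
The path 9–10–3–1–16 has 4 edges.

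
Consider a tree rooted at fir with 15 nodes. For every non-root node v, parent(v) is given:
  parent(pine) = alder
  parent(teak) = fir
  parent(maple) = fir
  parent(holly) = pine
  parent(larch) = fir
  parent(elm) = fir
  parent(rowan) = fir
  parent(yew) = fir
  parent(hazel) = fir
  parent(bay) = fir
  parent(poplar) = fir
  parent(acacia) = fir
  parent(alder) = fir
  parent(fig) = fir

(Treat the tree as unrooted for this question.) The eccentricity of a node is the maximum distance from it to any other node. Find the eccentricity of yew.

4

A farthest node from yew is holly.
The path yew-fir-alder-pine-holly has 4 edges.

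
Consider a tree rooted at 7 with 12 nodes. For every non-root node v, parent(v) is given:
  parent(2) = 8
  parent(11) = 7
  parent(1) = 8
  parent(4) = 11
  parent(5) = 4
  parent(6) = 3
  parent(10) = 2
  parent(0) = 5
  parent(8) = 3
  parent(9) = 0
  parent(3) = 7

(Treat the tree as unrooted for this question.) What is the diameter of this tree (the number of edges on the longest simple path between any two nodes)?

9

A longest path is 9 - 0 - 5 - 4 - 11 - 7 - 3 - 8 - 2 - 10, with 9 edges.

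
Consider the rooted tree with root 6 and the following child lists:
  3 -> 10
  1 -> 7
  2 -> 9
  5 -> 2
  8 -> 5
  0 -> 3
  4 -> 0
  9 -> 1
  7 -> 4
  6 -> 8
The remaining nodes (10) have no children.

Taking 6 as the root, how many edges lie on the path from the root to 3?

9

Climbing from 3 to the root: 3–0–4–7–1–9–2–5–8–6. That's 9 steps.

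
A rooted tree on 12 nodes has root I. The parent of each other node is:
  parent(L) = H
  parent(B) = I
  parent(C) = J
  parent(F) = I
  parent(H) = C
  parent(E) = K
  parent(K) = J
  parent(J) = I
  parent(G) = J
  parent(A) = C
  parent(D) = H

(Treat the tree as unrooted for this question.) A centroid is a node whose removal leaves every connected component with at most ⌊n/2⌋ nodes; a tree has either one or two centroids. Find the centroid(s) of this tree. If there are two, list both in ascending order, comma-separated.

Removing J splits the tree into components of sizes 5, 3, 2, 1; the largest is 5 ≤ ⌊12/2⌋ = 6.
Every other node leaves some component of size > 6, so the centroid is unique.

J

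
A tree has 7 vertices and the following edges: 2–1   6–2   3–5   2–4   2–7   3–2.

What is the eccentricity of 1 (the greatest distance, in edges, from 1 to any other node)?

3

A farthest node from 1 is 5.
The path 1–2–3–5 has 3 edges.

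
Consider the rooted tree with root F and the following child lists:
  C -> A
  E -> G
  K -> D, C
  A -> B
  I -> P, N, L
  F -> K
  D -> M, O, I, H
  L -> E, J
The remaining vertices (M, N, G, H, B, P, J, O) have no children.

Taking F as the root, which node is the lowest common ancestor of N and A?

K

N's ancestor chain is N, I, D, K, F and A's is A, C, K, F; they first meet at K.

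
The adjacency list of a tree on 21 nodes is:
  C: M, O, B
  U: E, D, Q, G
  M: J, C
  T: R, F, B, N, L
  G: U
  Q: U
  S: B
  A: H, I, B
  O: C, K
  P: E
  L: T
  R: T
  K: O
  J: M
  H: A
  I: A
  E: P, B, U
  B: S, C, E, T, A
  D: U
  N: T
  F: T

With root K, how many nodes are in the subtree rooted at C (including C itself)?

19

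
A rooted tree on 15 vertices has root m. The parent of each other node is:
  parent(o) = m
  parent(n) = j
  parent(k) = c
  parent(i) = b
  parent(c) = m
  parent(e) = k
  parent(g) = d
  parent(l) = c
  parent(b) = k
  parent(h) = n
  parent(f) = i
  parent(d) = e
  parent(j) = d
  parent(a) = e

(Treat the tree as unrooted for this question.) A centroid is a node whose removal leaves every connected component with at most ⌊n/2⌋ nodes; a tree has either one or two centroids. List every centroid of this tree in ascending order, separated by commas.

k

Delete k: the remaining components have sizes 7, 4, 3. Max 7 ≤ 7, so k is a centroid.
No neighbour of k does as well, so k is the unique centroid.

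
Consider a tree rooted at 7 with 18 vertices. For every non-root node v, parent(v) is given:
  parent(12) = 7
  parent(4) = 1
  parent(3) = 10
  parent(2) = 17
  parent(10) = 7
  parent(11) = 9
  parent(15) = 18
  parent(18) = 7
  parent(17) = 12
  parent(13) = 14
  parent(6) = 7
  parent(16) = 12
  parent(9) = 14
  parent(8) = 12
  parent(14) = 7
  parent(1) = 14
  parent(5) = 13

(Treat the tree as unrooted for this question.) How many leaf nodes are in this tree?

Degree-1 nodes: 2, 3, 4, 5, 6, 8, 11, 15, 16 — 9 of them.

9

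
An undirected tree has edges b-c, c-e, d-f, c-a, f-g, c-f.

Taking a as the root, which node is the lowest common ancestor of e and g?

e's ancestor chain is e, c, a and g's is g, f, c, a; they first meet at c.

c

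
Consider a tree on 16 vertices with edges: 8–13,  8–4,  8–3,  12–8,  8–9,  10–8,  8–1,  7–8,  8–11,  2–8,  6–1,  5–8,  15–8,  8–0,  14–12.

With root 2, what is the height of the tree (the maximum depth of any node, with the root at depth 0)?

3

A deepest node is 14, reached by 2–8–12–14.
That path has 3 edges, so the height is 3.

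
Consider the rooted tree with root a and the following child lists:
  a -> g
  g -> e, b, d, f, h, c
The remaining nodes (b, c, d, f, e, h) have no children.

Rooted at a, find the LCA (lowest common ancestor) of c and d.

c's ancestor chain is c, g, a and d's is d, g, a; they first meet at g.

g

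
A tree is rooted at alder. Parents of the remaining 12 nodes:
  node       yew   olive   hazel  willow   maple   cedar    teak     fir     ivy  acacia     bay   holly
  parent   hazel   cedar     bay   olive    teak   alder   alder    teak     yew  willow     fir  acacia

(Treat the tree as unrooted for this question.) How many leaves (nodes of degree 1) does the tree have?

Exactly 3 nodes have a single neighbour: holly, ivy, maple.

3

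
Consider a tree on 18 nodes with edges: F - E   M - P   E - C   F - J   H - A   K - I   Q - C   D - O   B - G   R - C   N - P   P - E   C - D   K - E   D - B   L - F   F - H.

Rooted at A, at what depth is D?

5

A → H → F → E → C → D — 5 edges.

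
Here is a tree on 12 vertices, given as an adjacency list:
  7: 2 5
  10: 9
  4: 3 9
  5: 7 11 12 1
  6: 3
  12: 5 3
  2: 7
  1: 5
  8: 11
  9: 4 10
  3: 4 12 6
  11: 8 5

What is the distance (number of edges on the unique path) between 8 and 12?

3

Walking from 8: 8 – 11 – 5 – 12. Length 3.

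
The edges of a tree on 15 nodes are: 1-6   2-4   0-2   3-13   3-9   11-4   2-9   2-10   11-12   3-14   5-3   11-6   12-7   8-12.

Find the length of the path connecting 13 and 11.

The path is 13 – 3 – 9 – 2 – 4 – 11, which has 5 edges.

5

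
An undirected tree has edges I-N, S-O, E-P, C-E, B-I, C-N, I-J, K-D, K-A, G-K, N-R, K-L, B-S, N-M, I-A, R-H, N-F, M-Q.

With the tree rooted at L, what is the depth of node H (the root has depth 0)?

6

L – K – A – I – N – R – H — 6 edges.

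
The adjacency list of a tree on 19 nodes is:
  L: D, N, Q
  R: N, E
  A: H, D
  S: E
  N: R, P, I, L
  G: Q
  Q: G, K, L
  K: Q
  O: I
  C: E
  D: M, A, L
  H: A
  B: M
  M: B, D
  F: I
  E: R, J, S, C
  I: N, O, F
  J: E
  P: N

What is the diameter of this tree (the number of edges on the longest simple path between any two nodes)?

7

Starting from H, a farthest node is C at distance 7.
One longest path: H–A–D–L–N–R–E–C.
So the diameter is 7.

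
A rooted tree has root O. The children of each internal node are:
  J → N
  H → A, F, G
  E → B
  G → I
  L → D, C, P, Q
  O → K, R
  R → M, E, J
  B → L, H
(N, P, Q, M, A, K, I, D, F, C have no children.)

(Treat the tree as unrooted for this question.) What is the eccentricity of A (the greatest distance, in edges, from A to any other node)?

The node farthest from A is K (N also at distance 6), via A – H – B – E – R – O – K — 6 edges.

6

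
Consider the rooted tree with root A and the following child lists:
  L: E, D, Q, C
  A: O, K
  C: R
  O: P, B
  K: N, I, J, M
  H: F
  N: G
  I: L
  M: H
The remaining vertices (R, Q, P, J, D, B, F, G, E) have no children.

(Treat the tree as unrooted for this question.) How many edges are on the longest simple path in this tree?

A longest path is B-O-A-K-I-L-C-R, with 7 edges.

7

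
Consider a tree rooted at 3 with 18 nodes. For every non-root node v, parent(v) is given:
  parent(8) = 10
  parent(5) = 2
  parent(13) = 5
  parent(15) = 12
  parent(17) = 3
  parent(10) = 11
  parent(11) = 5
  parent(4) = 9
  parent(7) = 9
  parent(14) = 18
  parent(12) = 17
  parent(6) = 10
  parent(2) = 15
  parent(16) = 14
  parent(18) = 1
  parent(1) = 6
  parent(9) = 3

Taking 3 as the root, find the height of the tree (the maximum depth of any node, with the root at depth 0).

12

The longest root-to-leaf path is 3 → 17 → 12 → 15 → 2 → 5 → 11 → 10 → 6 → 1 → 18 → 14 → 16 (12 edges).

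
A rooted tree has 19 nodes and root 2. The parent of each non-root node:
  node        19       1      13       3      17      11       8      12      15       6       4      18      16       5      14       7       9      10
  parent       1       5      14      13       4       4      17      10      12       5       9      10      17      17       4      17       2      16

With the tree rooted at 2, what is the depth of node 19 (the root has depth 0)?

6

Climbing from 19 to the root: 19 → 1 → 5 → 17 → 4 → 9 → 2. That's 6 steps.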